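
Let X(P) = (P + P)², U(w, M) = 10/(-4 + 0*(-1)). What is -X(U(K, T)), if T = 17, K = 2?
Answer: -25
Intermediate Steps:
U(w, M) = -5/2 (U(w, M) = 10/(-4 + 0) = 10/(-4) = 10*(-¼) = -5/2)
X(P) = 4*P² (X(P) = (2*P)² = 4*P²)
-X(U(K, T)) = -4*(-5/2)² = -4*25/4 = -1*25 = -25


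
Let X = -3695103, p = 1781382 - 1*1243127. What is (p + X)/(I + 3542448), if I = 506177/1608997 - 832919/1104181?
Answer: -215712756054594136/242061425321235405 ≈ -0.89115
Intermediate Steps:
p = 538255 (p = 1781382 - 1243127 = 538255)
I = -60096395862/136663378189 (I = 506177*(1/1608997) - 832919*1/1104181 = 506177/1608997 - 832919/1104181 = -60096395862/136663378189 ≈ -0.43974)
(p + X)/(I + 3542448) = (538255 - 3695103)/(-60096395862/136663378189 + 3542448) = -3156848/484122850642470810/136663378189 = -3156848*136663378189/484122850642470810 = -215712756054594136/242061425321235405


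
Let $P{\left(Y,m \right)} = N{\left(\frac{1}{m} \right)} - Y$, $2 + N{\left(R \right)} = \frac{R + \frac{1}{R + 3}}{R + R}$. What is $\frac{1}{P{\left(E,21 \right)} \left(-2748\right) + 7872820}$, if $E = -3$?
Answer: $\frac{32}{251495369} \approx 1.2724 \cdot 10^{-7}$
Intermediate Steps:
$N{\left(R \right)} = -2 + \frac{R + \frac{1}{3 + R}}{2 R}$ ($N{\left(R \right)} = -2 + \frac{R + \frac{1}{R + 3}}{R + R} = -2 + \frac{R + \frac{1}{3 + R}}{2 R}$)
$P{\left(Y,m \right)} = - Y + \frac{m \left(1 - \frac{9}{m} - \frac{3}{m^{2}}\right)}{2 \left(3 + \frac{1}{m}\right)}$ ($P{\left(Y,m \right)} = \frac{1 - \frac{9}{m} - 3 \left(\frac{1}{m}\right)^{2}}{2 \frac{1}{m} \left(3 + \frac{1}{m}\right)} - Y = \frac{m \left(1 - \frac{9}{m} - \frac{3}{m^{2}}\right)}{2 \left(3 + \frac{1}{m}\right)} - Y = - Y + \frac{m \left(1 - \frac{9}{m} - \frac{3}{m^{2}}\right)}{2 \left(3 + \frac{1}{m}\right)}$)
$\frac{1}{P{\left(E,21 \right)} \left(-2748\right) + 7872820} = \frac{1}{\frac{-3 + 21^{2} - 189 - - 6 \left(1 + 3 \cdot 21\right)}{2 \left(1 + 3 \cdot 21\right)} \left(-2748\right) + 7872820} = \frac{1}{\frac{-3 + 441 - 189 - - 6 \left(1 + 63\right)}{2 \left(1 + 63\right)} \left(-2748\right) + 7872820} = \frac{1}{\frac{-3 + 441 - 189 - \left(-6\right) 64}{2 \cdot 64} \left(-2748\right) + 7872820} = \frac{1}{\frac{1}{2} \cdot \frac{1}{64} \left(-3 + 441 - 189 + 384\right) \left(-2748\right) + 7872820} = \frac{1}{\frac{1}{2} \cdot \frac{1}{64} \cdot 633 \left(-2748\right) + 7872820} = \frac{1}{\frac{633}{128} \left(-2748\right) + 7872820} = \frac{1}{- \frac{434871}{32} + 7872820} = \frac{1}{\frac{251495369}{32}} = \frac{32}{251495369}$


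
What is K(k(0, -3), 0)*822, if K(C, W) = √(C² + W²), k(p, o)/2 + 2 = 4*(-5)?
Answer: 36168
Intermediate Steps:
k(p, o) = -44 (k(p, o) = -4 + 2*(4*(-5)) = -4 + 2*(-20) = -4 - 40 = -44)
K(k(0, -3), 0)*822 = √((-44)² + 0²)*822 = √(1936 + 0)*822 = √1936*822 = 44*822 = 36168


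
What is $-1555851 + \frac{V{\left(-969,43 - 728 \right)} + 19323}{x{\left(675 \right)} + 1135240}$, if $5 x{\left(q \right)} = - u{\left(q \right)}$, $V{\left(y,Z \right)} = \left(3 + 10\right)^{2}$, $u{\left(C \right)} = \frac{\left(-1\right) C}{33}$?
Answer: $- \frac{19428976980523}{12487685} \approx -1.5559 \cdot 10^{6}$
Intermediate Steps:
$u{\left(C \right)} = - \frac{C}{33}$ ($u{\left(C \right)} = - C \frac{1}{33} = - \frac{C}{33}$)
$V{\left(y,Z \right)} = 169$ ($V{\left(y,Z \right)} = 13^{2} = 169$)
$x{\left(q \right)} = \frac{q}{165}$ ($x{\left(q \right)} = \frac{\left(-1\right) \left(- \frac{q}{33}\right)}{5} = \frac{\frac{1}{33} q}{5} = \frac{q}{165}$)
$-1555851 + \frac{V{\left(-969,43 - 728 \right)} + 19323}{x{\left(675 \right)} + 1135240} = -1555851 + \frac{169 + 19323}{\frac{1}{165} \cdot 675 + 1135240} = -1555851 + \frac{19492}{\frac{45}{11} + 1135240} = -1555851 + \frac{19492}{\frac{12487685}{11}} = -1555851 + 19492 \cdot \frac{11}{12487685} = -1555851 + \frac{214412}{12487685} = - \frac{19428976980523}{12487685}$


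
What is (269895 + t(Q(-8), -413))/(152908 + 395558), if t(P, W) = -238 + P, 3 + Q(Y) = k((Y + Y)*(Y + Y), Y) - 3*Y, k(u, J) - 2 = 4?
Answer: 134842/274233 ≈ 0.49171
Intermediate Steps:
k(u, J) = 6 (k(u, J) = 2 + 4 = 6)
Q(Y) = 3 - 3*Y (Q(Y) = -3 + (6 - 3*Y) = 3 - 3*Y)
(269895 + t(Q(-8), -413))/(152908 + 395558) = (269895 + (-238 + (3 - 3*(-8))))/(152908 + 395558) = (269895 + (-238 + (3 + 24)))/548466 = (269895 + (-238 + 27))*(1/548466) = (269895 - 211)*(1/548466) = 269684*(1/548466) = 134842/274233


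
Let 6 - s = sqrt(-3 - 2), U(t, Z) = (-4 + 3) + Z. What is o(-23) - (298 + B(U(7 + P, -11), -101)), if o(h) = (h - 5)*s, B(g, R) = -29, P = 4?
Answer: -437 + 28*I*sqrt(5) ≈ -437.0 + 62.61*I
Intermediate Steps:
U(t, Z) = -1 + Z
s = 6 - I*sqrt(5) (s = 6 - sqrt(-3 - 2) = 6 - sqrt(-5) = 6 - I*sqrt(5) ≈ 6.0 - 2.2361*I)
o(h) = (-5 + h)*(6 - I*sqrt(5)) (o(h) = (h - 5)*(6 - I*sqrt(5)) = (-5 + h)*(6 - I*sqrt(5)))
o(-23) - (298 + B(U(7 + P, -11), -101)) = (-5 - 23)*(6 - I*sqrt(5)) - (298 - 29) = -28*(6 - I*sqrt(5)) - 1*269 = (-168 + 28*I*sqrt(5)) - 269 = -437 + 28*I*sqrt(5)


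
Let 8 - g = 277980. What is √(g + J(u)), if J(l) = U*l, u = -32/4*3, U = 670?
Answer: 2*I*√73513 ≈ 542.27*I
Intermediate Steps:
g = -277972 (g = 8 - 1*277980 = 8 - 277980 = -277972)
u = -24 (u = -32/4*3 = -8*1*3 = -8*3 = -24)
J(l) = 670*l
√(g + J(u)) = √(-277972 + 670*(-24)) = √(-277972 - 16080) = √(-294052) = 2*I*√73513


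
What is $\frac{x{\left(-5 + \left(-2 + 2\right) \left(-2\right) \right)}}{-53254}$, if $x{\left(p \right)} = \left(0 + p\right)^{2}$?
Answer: $- \frac{25}{53254} \approx -0.00046945$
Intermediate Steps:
$x{\left(p \right)} = p^{2}$
$\frac{x{\left(-5 + \left(-2 + 2\right) \left(-2\right) \right)}}{-53254} = \frac{\left(-5 + \left(-2 + 2\right) \left(-2\right)\right)^{2}}{-53254} = \left(-5 + 0 \left(-2\right)\right)^{2} \left(- \frac{1}{53254}\right) = \left(-5 + 0\right)^{2} \left(- \frac{1}{53254}\right) = \left(-5\right)^{2} \left(- \frac{1}{53254}\right) = 25 \left(- \frac{1}{53254}\right) = - \frac{25}{53254}$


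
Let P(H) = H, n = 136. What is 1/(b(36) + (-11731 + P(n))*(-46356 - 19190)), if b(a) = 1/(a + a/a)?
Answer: 37/28120217191 ≈ 1.3158e-9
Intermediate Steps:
b(a) = 1/(1 + a) (b(a) = 1/(a + 1) = 1/(1 + a))
1/(b(36) + (-11731 + P(n))*(-46356 - 19190)) = 1/(1/(1 + 36) + (-11731 + 136)*(-46356 - 19190)) = 1/(1/37 - 11595*(-65546)) = 1/(1/37 + 760005870) = 1/(28120217191/37) = 37/28120217191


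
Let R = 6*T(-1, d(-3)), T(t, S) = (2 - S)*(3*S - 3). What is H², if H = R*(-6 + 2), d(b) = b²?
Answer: 16257024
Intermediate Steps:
T(t, S) = (-3 + 3*S)*(2 - S) (T(t, S) = (2 - S)*(-3 + 3*S) = (-3 + 3*S)*(2 - S))
R = -1008 (R = 6*(-6 - 3*((-3)²)² + 9*(-3)²) = 6*(-6 - 3*9² + 9*9) = 6*(-6 - 3*81 + 81) = 6*(-6 - 243 + 81) = 6*(-168) = -1008)
H = 4032 (H = -1008*(-6 + 2) = -1008*(-4) = 4032)
H² = 4032² = 16257024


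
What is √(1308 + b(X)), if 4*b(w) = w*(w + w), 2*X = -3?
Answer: √20946/4 ≈ 36.182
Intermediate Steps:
X = -3/2 (X = (½)*(-3) = -3/2 ≈ -1.5000)
b(w) = w²/2 (b(w) = (w*(w + w))/4 = (w*(2*w))/4 = (2*w²)/4 = w²/2)
√(1308 + b(X)) = √(1308 + (-3/2)²/2) = √(1308 + (½)*(9/4)) = √(1308 + 9/8) = √(10473/8) = √20946/4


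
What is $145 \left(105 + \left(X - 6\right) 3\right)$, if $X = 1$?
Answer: $13050$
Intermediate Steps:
$145 \left(105 + \left(X - 6\right) 3\right) = 145 \left(105 + \left(1 - 6\right) 3\right) = 145 \left(105 - 15\right) = 145 \cdot 90 = 13050$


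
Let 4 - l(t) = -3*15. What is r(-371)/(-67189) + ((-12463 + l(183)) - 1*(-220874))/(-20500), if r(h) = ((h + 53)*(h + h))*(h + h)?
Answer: 178756024853/68868725 ≈ 2595.6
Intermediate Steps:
l(t) = 49 (l(t) = 4 - (-3)*15 = 4 - 1*(-45) = 4 + 45 = 49)
r(h) = 4*h²*(53 + h) (r(h) = ((53 + h)*(2*h))*(2*h) = (2*h*(53 + h))*(2*h) = 4*h²*(53 + h))
r(-371)/(-67189) + ((-12463 + l(183)) - 1*(-220874))/(-20500) = (4*(-371)²*(53 - 371))/(-67189) + ((-12463 + 49) - 1*(-220874))/(-20500) = (4*137641*(-318))*(-1/67189) + (-12414 + 220874)*(-1/20500) = -175079352*(-1/67189) + 208460*(-1/20500) = 175079352/67189 - 10423/1025 = 178756024853/68868725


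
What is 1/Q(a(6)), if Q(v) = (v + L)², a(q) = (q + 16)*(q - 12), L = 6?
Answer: 1/15876 ≈ 6.2988e-5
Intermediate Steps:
a(q) = (-12 + q)*(16 + q) (a(q) = (16 + q)*(-12 + q) = (-12 + q)*(16 + q))
Q(v) = (6 + v)² (Q(v) = (v + 6)² = (6 + v)²)
1/Q(a(6)) = 1/((6 + (-192 + 6² + 4*6))²) = 1/((6 + (-192 + 36 + 24))²) = 1/((6 - 132)²) = 1/((-126)²) = 1/15876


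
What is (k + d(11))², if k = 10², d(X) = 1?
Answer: 10201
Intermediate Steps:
k = 100
(k + d(11))² = (100 + 1)² = 101² = 10201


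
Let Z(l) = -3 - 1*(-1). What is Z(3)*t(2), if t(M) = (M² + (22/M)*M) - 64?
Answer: 76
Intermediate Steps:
t(M) = -42 + M² (t(M) = (M² + 22) - 64 = (22 + M²) - 64 = -42 + M²)
Z(l) = -2 (Z(l) = -3 + 1 = -2)
Z(3)*t(2) = -2*(-42 + 2²) = -2*(-42 + 4) = -2*(-38) = 76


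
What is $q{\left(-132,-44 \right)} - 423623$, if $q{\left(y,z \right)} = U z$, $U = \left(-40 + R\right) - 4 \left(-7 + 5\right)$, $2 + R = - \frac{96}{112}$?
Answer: $- \frac{2954625}{7} \approx -4.2209 \cdot 10^{5}$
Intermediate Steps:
$R = - \frac{20}{7}$ ($R = -2 - \frac{96}{112} = -2 - \frac{6}{7} = - \frac{20}{7} \approx -2.8571$)
$U = - \frac{244}{7}$ ($U = \left(-40 - \frac{20}{7}\right) - 4 \left(-7 + 5\right) = - \frac{300}{7} - -8 = - \frac{300}{7} + 8 = - \frac{244}{7} \approx -34.857$)
$q{\left(y,z \right)} = - \frac{244 z}{7}$
$q{\left(-132,-44 \right)} - 423623 = \left(- \frac{244}{7}\right) \left(-44\right) - 423623 = \frac{10736}{7} - 423623 = - \frac{2954625}{7}$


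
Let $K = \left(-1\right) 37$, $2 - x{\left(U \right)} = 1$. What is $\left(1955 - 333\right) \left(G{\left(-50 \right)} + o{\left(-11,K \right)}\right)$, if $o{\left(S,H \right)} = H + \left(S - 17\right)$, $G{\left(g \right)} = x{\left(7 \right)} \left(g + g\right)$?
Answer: $-267630$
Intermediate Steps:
$x{\left(U \right)} = 1$ ($x{\left(U \right)} = 2 - 1 = 1$)
$K = -37$
$G{\left(g \right)} = 2 g$ ($G{\left(g \right)} = 1 \left(g + g\right) = 1 \cdot 2 g = 2 g$)
$o{\left(S,H \right)} = -17 + H + S$ ($o{\left(S,H \right)} = H + \left(-17 + S\right) = -17 + H + S$)
$\left(1955 - 333\right) \left(G{\left(-50 \right)} + o{\left(-11,K \right)}\right) = \left(1955 - 333\right) \left(2 \left(-50\right) - 65\right) = 1622 \left(-100 - 65\right) = 1622 \left(-165\right) = -267630$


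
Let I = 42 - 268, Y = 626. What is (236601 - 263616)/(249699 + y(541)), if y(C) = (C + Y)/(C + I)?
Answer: -2836575/26218784 ≈ -0.10819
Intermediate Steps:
I = -226
y(C) = (626 + C)/(-226 + C) (y(C) = (C + 626)/(C - 226) = (626 + C)/(-226 + C))
(236601 - 263616)/(249699 + y(541)) = (236601 - 263616)/(249699 + (626 + 541)/(-226 + 541)) = -27015/(249699 + 1167/315) = -27015/(249699 + (1/315)*1167) = -27015/(249699 + 389/105) = -27015/26218784/105 = -27015*105/26218784 = -2836575/26218784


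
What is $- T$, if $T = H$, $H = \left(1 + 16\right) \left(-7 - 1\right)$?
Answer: $136$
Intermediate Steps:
$H = -136$ ($H = 17 \left(-7 - 1\right) = 17 \left(-8\right) = -136$)
$T = -136$
$- T = \left(-1\right) \left(-136\right) = 136$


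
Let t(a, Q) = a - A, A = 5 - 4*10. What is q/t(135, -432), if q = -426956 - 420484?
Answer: -84744/17 ≈ -4984.9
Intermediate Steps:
A = -35 (A = 5 - 40 = -35)
t(a, Q) = 35 + a (t(a, Q) = a - 1*(-35) = a + 35 = 35 + a)
q = -847440
q/t(135, -432) = -847440/(35 + 135) = -847440/170 = -847440*1/170 = -84744/17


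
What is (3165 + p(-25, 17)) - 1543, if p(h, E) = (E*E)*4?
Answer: 2778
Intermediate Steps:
p(h, E) = 4*E**2 (p(h, E) = E**2*4 = 4*E**2)
(3165 + p(-25, 17)) - 1543 = (3165 + 4*17**2) - 1543 = (3165 + 4*289) - 1543 = (3165 + 1156) - 1543 = 4321 - 1543 = 2778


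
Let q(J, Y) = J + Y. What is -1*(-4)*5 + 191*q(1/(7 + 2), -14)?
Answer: -23695/9 ≈ -2632.8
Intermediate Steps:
-1*(-4)*5 + 191*q(1/(7 + 2), -14) = -1*(-4)*5 + 191*(1/(7 + 2) - 14) = 4*5 + 191*(1/9 - 14) = 20 + 191*(1/9 - 14) = 20 + 191*(-125/9) = 20 - 23875/9 = -23695/9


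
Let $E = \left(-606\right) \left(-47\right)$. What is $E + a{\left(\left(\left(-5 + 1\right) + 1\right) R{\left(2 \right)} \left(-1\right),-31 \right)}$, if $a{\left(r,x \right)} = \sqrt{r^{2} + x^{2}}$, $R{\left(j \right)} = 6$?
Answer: $28482 + \sqrt{1285} \approx 28518.0$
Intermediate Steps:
$E = 28482$
$E + a{\left(\left(\left(-5 + 1\right) + 1\right) R{\left(2 \right)} \left(-1\right),-31 \right)} = 28482 + \sqrt{\left(\left(\left(-5 + 1\right) + 1\right) 6 \left(-1\right)\right)^{2} + \left(-31\right)^{2}} = 28482 + \sqrt{\left(\left(-4 + 1\right) 6 \left(-1\right)\right)^{2} + 961} = 28482 + \sqrt{\left(\left(-3\right) 6 \left(-1\right)\right)^{2} + 961} = 28482 + \sqrt{\left(\left(-18\right) \left(-1\right)\right)^{2} + 961} = 28482 + \sqrt{18^{2} + 961} = 28482 + \sqrt{324 + 961} = 28482 + \sqrt{1285}$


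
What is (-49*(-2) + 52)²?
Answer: 22500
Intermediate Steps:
(-49*(-2) + 52)² = (98 + 52)² = 150² = 22500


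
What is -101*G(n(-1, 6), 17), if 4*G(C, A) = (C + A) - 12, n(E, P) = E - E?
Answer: -505/4 ≈ -126.25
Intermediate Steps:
n(E, P) = 0
G(C, A) = -3 + A/4 + C/4 (G(C, A) = ((C + A) - 12)/4 = ((A + C) - 12)/4 = (-12 + A + C)/4 = -3 + A/4 + C/4)
-101*G(n(-1, 6), 17) = -101*(-3 + (¼)*17 + (¼)*0) = -101*(-3 + 17/4 + 0) = -101*5/4 = -505/4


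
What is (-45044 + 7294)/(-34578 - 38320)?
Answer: 18875/36449 ≈ 0.51785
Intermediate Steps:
(-45044 + 7294)/(-34578 - 38320) = -37750/(-72898) = -37750*(-1/72898) = 18875/36449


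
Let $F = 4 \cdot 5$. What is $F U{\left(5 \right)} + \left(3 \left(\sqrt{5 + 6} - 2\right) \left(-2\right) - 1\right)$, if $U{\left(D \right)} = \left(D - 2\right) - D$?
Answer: $-29 - 6 \sqrt{11} \approx -48.9$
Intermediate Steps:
$U{\left(D \right)} = -2$ ($U{\left(D \right)} = \left(-2 + D\right) - D = -2$)
$F = 20$
$F U{\left(5 \right)} + \left(3 \left(\sqrt{5 + 6} - 2\right) \left(-2\right) - 1\right) = 20 \left(-2\right) + \left(3 \left(\sqrt{5 + 6} - 2\right) \left(-2\right) - 1\right) = -40 + \left(3 \left(\sqrt{11} - 2\right) \left(-2\right) - 1\right) = -40 + \left(3 \left(-2 + \sqrt{11}\right) \left(-2\right) - 1\right) = -40 + \left(\left(-6 + 3 \sqrt{11}\right) \left(-2\right) - 1\right) = -40 + \left(\left(12 - 6 \sqrt{11}\right) - 1\right) = -40 + \left(11 - 6 \sqrt{11}\right) = -29 - 6 \sqrt{11}$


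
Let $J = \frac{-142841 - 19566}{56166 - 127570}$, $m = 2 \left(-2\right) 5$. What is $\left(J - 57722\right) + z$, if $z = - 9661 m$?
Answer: $\frac{9675261599}{71404} \approx 1.355 \cdot 10^{5}$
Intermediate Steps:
$m = -20$ ($m = \left(-4\right) 5 = -20$)
$J = \frac{162407}{71404}$ ($J = - \frac{162407}{-71404} = \left(-162407\right) \left(- \frac{1}{71404}\right) = \frac{162407}{71404} \approx 2.2745$)
$z = 193220$ ($z = \left(-9661\right) \left(-20\right) = 193220$)
$\left(J - 57722\right) + z = \left(\frac{162407}{71404} - 57722\right) + 193220 = - \frac{4121419281}{71404} + 193220 = \frac{9675261599}{71404}$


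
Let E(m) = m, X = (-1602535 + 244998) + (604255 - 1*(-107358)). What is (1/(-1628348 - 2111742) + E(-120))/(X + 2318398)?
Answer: -448810801/6255203282660 ≈ -7.1750e-5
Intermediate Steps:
X = -645924 (X = -1357537 + (604255 + 107358) = -1357537 + 711613 = -645924)
(1/(-1628348 - 2111742) + E(-120))/(X + 2318398) = (1/(-1628348 - 2111742) - 120)/(-645924 + 2318398) = (1/(-3740090) - 120)/1672474 = (-1/3740090 - 120)*(1/1672474) = -448810801/3740090*1/1672474 = -448810801/6255203282660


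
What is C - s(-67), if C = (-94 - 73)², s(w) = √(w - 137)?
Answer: 27889 - 2*I*√51 ≈ 27889.0 - 14.283*I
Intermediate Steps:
s(w) = √(-137 + w)
C = 27889 (C = (-167)² = 27889)
C - s(-67) = 27889 - √(-137 - 67) = 27889 - √(-204) = 27889 - 2*I*√51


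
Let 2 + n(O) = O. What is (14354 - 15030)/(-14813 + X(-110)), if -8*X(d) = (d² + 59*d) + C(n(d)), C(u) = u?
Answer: 2704/62001 ≈ 0.043612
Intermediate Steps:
n(O) = -2 + O
X(d) = ¼ - 15*d/2 - d²/8 (X(d) = -((d² + 59*d) + (-2 + d))/8 = -(-2 + d² + 60*d)/8 = ¼ - 15*d/2 - d²/8)
(14354 - 15030)/(-14813 + X(-110)) = (14354 - 15030)/(-14813 + (¼ - 15/2*(-110) - ⅛*(-110)²)) = -676/(-14813 + (¼ + 825 - ⅛*12100)) = -676/(-14813 + (¼ + 825 - 3025/2)) = -676/(-14813 - 2749/4) = -676/(-62001/4) = -676*(-4/62001) = 2704/62001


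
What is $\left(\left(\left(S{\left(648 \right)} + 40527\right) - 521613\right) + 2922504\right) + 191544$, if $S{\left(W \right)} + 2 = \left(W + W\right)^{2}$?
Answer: $4312576$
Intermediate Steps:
$S{\left(W \right)} = -2 + 4 W^{2}$ ($S{\left(W \right)} = -2 + \left(W + W\right)^{2} = -2 + \left(2 W\right)^{2} = -2 + 4 W^{2}$)
$\left(\left(\left(S{\left(648 \right)} + 40527\right) - 521613\right) + 2922504\right) + 191544 = \left(\left(\left(\left(-2 + 4 \cdot 648^{2}\right) + 40527\right) - 521613\right) + 2922504\right) + 191544 = \left(\left(\left(\left(-2 + 4 \cdot 419904\right) + 40527\right) - 521613\right) + 2922504\right) + 191544 = \left(\left(\left(\left(-2 + 1679616\right) + 40527\right) - 521613\right) + 2922504\right) + 191544 = \left(\left(\left(1679614 + 40527\right) - 521613\right) + 2922504\right) + 191544 = \left(\left(1720141 - 521613\right) + 2922504\right) + 191544 = \left(1198528 + 2922504\right) + 191544 = 4121032 + 191544 = 4312576$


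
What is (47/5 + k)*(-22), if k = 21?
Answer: -3344/5 ≈ -668.80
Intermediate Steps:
(47/5 + k)*(-22) = (47/5 + 21)*(-22) = (152/5)*(-22) = -3344/5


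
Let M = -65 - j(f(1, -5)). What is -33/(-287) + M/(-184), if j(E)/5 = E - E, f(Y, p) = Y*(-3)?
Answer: 24727/52808 ≈ 0.46824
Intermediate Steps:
f(Y, p) = -3*Y
j(E) = 0 (j(E) = 5*(E - E) = 5*0 = 0)
M = -65 (M = -65 - 1*0 = -65 + 0 = -65)
-33/(-287) + M/(-184) = -33/(-287) - 65/(-184) = -33*(-1/287) - 65*(-1/184) = 33/287 + 65/184 = 24727/52808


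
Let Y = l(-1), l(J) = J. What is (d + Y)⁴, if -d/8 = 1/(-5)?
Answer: 81/625 ≈ 0.12960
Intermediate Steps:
Y = -1
d = 8/5 (d = -8/(-5) = -8*(-⅕) = 8/5 ≈ 1.6000)
(d + Y)⁴ = (8/5 - 1)⁴ = (⅗)⁴ = 81/625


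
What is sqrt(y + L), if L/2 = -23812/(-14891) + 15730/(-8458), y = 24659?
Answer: sqrt(97788858249588430513)/62974039 ≈ 157.03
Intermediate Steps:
L = -32833534/62974039 (L = 2*(-23812/(-14891) + 15730/(-8458)) = 2*(-23812*(-1/14891) + 15730*(-1/8458)) = 2*(23812/14891 - 7865/4229) = 2*(-16416767/62974039) = -32833534/62974039 ≈ -0.52138)
sqrt(y + L) = sqrt(24659 - 32833534/62974039) = sqrt(1552843994167/62974039) = sqrt(97788858249588430513)/62974039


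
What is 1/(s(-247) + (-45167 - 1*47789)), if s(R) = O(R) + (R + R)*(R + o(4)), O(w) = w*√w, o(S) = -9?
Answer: 33508/1137855287 + 247*I*√247/1137855287 ≈ 2.9448e-5 + 3.4116e-6*I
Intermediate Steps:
O(w) = w^(3/2)
s(R) = R^(3/2) + 2*R*(-9 + R) (s(R) = R^(3/2) + (R + R)*(R - 9) = R^(3/2) + (2*R)*(-9 + R) = R^(3/2) + 2*R*(-9 + R))
1/(s(-247) + (-45167 - 1*47789)) = 1/(((-247)^(3/2) - 18*(-247) + 2*(-247)²) + (-45167 - 1*47789)) = 1/((-247*I*√247 + 4446 + 2*61009) + (-45167 - 47789)) = 1/((-247*I*√247 + 4446 + 122018) - 92956) = 1/((126464 - 247*I*√247) - 92956) = 1/(33508 - 247*I*√247)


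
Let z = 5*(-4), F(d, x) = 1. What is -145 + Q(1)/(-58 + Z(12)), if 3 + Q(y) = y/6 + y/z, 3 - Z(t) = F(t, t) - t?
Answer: -382627/2640 ≈ -144.93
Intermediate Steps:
z = -20
Z(t) = 2 + t (Z(t) = 3 - (1 - t) = 3 + (-1 + t) = 2 + t)
Q(y) = -3 + 7*y/60 (Q(y) = -3 + (y/6 + y/(-20)) = -3 + (y*(⅙) + y*(-1/20)) = -3 + (y/6 - y/20) = -3 + 7*y/60)
-145 + Q(1)/(-58 + Z(12)) = -145 + (-3 + (7/60)*1)/(-58 + (2 + 12)) = -145 + (-3 + 7/60)/(-58 + 14) = -145 - 173/60/(-44) = -145 - 173/60*(-1/44) = -145 + 173/2640 = -382627/2640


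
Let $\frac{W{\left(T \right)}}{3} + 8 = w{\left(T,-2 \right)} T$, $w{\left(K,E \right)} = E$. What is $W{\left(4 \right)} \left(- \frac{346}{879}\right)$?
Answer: $\frac{5536}{293} \approx 18.894$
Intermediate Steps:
$W{\left(T \right)} = -24 - 6 T$ ($W{\left(T \right)} = -24 + 3 \left(- 2 T\right) = -24 - 6 T$)
$W{\left(4 \right)} \left(- \frac{346}{879}\right) = \left(-24 - 24\right) \left(- \frac{346}{879}\right) = \left(-24 - 24\right) \left(\left(-346\right) \frac{1}{879}\right) = \left(-48\right) \left(- \frac{346}{879}\right) = \frac{5536}{293}$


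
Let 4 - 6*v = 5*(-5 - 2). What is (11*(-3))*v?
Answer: -429/2 ≈ -214.50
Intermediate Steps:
v = 13/2 (v = 2/3 - 5*(-5 - 2)/6 = 2/3 - 5*(-7)/6 = 2/3 - 1/6*(-35) = 2/3 + 35/6 = 13/2 ≈ 6.5000)
(11*(-3))*v = (11*(-3))*(13/2) = -33*13/2 = -429/2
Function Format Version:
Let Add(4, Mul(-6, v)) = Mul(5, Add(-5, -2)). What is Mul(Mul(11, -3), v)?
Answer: Rational(-429, 2) ≈ -214.50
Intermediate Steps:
v = Rational(13, 2) (v = Add(Rational(2, 3), Mul(Rational(-1, 6), Mul(5, Add(-5, -2)))) = Add(Rational(2, 3), Mul(Rational(-1, 6), Mul(5, -7))) = Add(Rational(2, 3), Mul(Rational(-1, 6), -35)) = Add(Rational(2, 3), Rational(35, 6)) = Rational(13, 2) ≈ 6.5000)
Mul(Mul(11, -3), v) = Mul(Mul(11, -3), Rational(13, 2)) = Mul(-33, Rational(13, 2)) = Rational(-429, 2)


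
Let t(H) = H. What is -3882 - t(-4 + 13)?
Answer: -3891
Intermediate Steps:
-3882 - t(-4 + 13) = -3882 - (-4 + 13) = -3882 - 1*9 = -3882 - 9 = -3891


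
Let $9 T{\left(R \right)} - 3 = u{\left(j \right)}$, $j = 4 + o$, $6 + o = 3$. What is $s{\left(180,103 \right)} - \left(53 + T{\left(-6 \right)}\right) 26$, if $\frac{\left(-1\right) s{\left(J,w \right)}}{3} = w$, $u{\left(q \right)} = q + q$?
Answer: $- \frac{15313}{9} \approx -1701.4$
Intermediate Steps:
$o = -3$ ($o = -6 + 3 = -3$)
$j = 1$ ($j = 4 - 3 = 1$)
$u{\left(q \right)} = 2 q$
$T{\left(R \right)} = \frac{5}{9}$ ($T{\left(R \right)} = \frac{1}{3} + \frac{2 \cdot 1}{9} = \frac{1}{3} + \frac{1}{9} \cdot 2 = \frac{1}{3} + \frac{2}{9} = \frac{5}{9}$)
$s{\left(J,w \right)} = - 3 w$
$s{\left(180,103 \right)} - \left(53 + T{\left(-6 \right)}\right) 26 = \left(-3\right) 103 - \left(53 + \frac{5}{9}\right) 26 = -309 - \frac{482}{9} \cdot 26 = -309 - \frac{12532}{9} = - \frac{15313}{9}$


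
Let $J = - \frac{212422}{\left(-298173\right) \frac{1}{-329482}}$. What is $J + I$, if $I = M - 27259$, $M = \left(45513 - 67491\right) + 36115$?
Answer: $- \frac{73901851510}{298173} \approx -2.4785 \cdot 10^{5}$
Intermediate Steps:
$M = 14137$ ($M = -21978 + 36115 = 14137$)
$J = - \frac{69989225404}{298173}$ ($J = - \frac{212422}{\left(-298173\right) \left(- \frac{1}{329482}\right)} = - \frac{212422}{\frac{298173}{329482}} = \left(-212422\right) \frac{329482}{298173} = - \frac{69989225404}{298173} \approx -2.3473 \cdot 10^{5}$)
$I = -13122$ ($I = 14137 - 27259 = -13122$)
$J + I = - \frac{69989225404}{298173} - 13122 = - \frac{73901851510}{298173}$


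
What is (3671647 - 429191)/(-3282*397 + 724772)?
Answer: -1621228/289091 ≈ -5.6080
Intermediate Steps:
(3671647 - 429191)/(-3282*397 + 724772) = 3242456/(-1302954 + 724772) = 3242456/(-578182) = 3242456*(-1/578182) = -1621228/289091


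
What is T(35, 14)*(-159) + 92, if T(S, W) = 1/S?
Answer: 3061/35 ≈ 87.457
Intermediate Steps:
T(35, 14)*(-159) + 92 = -159/35 + 92 = 3061/35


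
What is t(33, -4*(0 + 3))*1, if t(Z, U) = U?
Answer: -12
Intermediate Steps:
t(33, -4*(0 + 3))*1 = -4*(0 + 3)*1 = -4*3*1 = -12*1 = -12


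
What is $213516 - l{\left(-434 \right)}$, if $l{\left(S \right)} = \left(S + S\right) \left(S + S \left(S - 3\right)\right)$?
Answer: $164459948$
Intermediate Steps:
$l{\left(S \right)} = 2 S \left(S + S \left(-3 + S\right)\right)$
$213516 - l{\left(-434 \right)} = 213516 - 2 \left(-434\right)^{2} \left(-2 - 434\right) = 213516 - 2 \cdot 188356 \left(-436\right) = 213516 - -164246432 = 213516 + 164246432 = 164459948$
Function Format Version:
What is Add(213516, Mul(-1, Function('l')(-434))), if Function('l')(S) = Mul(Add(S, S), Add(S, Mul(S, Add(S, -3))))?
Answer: 164459948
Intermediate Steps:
Function('l')(S) = Mul(2, S, Add(S, Mul(S, Add(-3, S)))) (Function('l')(S) = Mul(Mul(2, S), Add(S, Mul(S, Add(-3, S)))) = Mul(2, S, Add(S, Mul(S, Add(-3, S)))))
Add(213516, Mul(-1, Function('l')(-434))) = Add(213516, Mul(-1, Mul(2, Pow(-434, 2), Add(-2, -434)))) = Add(213516, Mul(-1, Mul(2, 188356, -436))) = Add(213516, Mul(-1, -164246432)) = Add(213516, 164246432) = 164459948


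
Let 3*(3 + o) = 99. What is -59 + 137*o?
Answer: 4051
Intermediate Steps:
o = 30 (o = -3 + (1/3)*99 = -3 + 33 = 30)
-59 + 137*o = -59 + 137*30 = -59 + 4110 = 4051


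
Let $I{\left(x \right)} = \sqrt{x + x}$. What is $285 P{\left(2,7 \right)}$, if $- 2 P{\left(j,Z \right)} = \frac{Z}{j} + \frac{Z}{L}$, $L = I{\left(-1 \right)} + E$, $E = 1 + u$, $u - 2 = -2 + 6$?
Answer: $\frac{1995 \left(- \sqrt{2} + 9 i\right)}{4 \left(\sqrt{2} - 7 i\right)} \approx -635.66 + 27.66 i$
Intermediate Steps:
$u = 6$ ($u = 2 + \left(-2 + 6\right) = 2 + 4 = 6$)
$I{\left(x \right)} = \sqrt{2} \sqrt{x}$ ($I{\left(x \right)} = \sqrt{2 x} = \sqrt{2} \sqrt{x}$)
$E = 7$ ($E = 1 + 6 = 7$)
$L = 7 + i \sqrt{2}$ ($L = \sqrt{2} \sqrt{-1} + 7 = \sqrt{2} i + 7 = i \sqrt{2} + 7 = 7 + i \sqrt{2} \approx 7.0 + 1.4142 i$)
$P{\left(j,Z \right)} = - \frac{Z}{2 j} - \frac{Z}{2 \left(7 + i \sqrt{2}\right)}$ ($P{\left(j,Z \right)} = - \frac{\frac{Z}{j} + \frac{Z}{7 + i \sqrt{2}}}{2} = - \frac{Z}{2 j} - \frac{Z}{2 \left(7 + i \sqrt{2}\right)}$)
$285 P{\left(2,7 \right)} = 285 \left(\left(- \frac{1}{2}\right) 7 \cdot \frac{1}{2} \frac{1}{7 + i \sqrt{2}} \left(7 + 2 + i \sqrt{2}\right)\right) = 285 \left(\left(- \frac{1}{2}\right) 7 \cdot \frac{1}{2} \frac{1}{7 + i \sqrt{2}} \left(9 + i \sqrt{2}\right)\right) = 285 \left(- \frac{7 \left(9 + i \sqrt{2}\right)}{4 \left(7 + i \sqrt{2}\right)}\right) = - \frac{1995 \left(9 + i \sqrt{2}\right)}{4 \left(7 + i \sqrt{2}\right)}$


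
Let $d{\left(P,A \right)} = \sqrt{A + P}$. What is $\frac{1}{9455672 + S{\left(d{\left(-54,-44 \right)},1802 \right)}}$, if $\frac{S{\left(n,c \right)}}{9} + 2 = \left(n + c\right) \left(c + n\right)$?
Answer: $- \frac{i}{- 38679608 i + 227052 \sqrt{2}} \approx 2.5852 \cdot 10^{-8} - 2.1461 \cdot 10^{-10} i$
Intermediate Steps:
$S{\left(n,c \right)} = -18 + 9 \left(c + n\right)^{2}$ ($S{\left(n,c \right)} = -18 + 9 \left(n + c\right) \left(c + n\right) = -18 + 9 \left(c + n\right) \left(c + n\right) = -18 + 9 \left(c + n\right)^{2}$)
$\frac{1}{9455672 + S{\left(d{\left(-54,-44 \right)},1802 \right)}} = \frac{1}{9455672 - \left(18 - 9 \left(1802 + \sqrt{-44 - 54}\right)^{2}\right)} = \frac{1}{9455672 - \left(18 - 9 \left(1802 + \sqrt{-98}\right)^{2}\right)} = \frac{1}{9455672 - \left(18 - 9 \left(1802 + 7 i \sqrt{2}\right)^{2}\right)} = \frac{1}{9455654 + 9 \left(1802 + 7 i \sqrt{2}\right)^{2}}$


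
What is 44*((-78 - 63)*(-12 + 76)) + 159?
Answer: -396897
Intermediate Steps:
44*((-78 - 63)*(-12 + 76)) + 159 = 44*(-141*64) + 159 = 44*(-9024) + 159 = -397056 + 159 = -396897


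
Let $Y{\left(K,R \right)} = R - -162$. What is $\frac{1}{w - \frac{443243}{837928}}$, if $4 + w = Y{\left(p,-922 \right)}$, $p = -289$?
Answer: $- \frac{837928}{640620235} \approx -0.001308$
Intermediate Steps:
$Y{\left(K,R \right)} = 162 + R$ ($Y{\left(K,R \right)} = R + 162 = 162 + R$)
$w = -764$ ($w = -4 + \left(162 - 922\right) = -4 - 760 = -764$)
$\frac{1}{w - \frac{443243}{837928}} = \frac{1}{-764 - \frac{443243}{837928}} = \frac{1}{- \frac{640620235}{837928}} = - \frac{837928}{640620235}$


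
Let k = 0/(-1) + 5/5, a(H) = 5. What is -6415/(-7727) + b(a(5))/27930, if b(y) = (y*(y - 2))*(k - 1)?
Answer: 6415/7727 ≈ 0.83021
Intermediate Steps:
k = 1 (k = 0*(-1) + 5*(⅕) = 0 + 1 = 1)
b(y) = 0 (b(y) = (y*(y - 2))*(1 - 1) = (y*(-2 + y))*0 = 0)
-6415/(-7727) + b(a(5))/27930 = -6415/(-7727) + 0/27930 = -6415*(-1/7727) + 0*(1/27930) = 6415/7727 + 0 = 6415/7727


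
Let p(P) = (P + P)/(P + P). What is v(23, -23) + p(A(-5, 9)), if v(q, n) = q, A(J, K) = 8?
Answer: 24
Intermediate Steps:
p(P) = 1 (p(P) = (2*P)/((2*P)) = (2*P)*(1/(2*P)) = 1)
v(23, -23) + p(A(-5, 9)) = 23 + 1 = 24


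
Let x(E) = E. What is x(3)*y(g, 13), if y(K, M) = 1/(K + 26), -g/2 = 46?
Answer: -1/22 ≈ -0.045455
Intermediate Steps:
g = -92 (g = -2*46 = -92)
y(K, M) = 1/(26 + K)
x(3)*y(g, 13) = 3/(26 - 92) = 3/(-66) = 3*(-1/66) = -1/22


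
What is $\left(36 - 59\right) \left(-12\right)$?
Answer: $276$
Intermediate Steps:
$\left(36 - 59\right) \left(-12\right) = \left(-23\right) \left(-12\right) = 276$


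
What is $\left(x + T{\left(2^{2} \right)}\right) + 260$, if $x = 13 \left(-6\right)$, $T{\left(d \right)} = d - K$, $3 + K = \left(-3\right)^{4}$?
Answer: $108$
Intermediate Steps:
$K = 78$ ($K = -3 + \left(-3\right)^{4} = -3 + 81 = 78$)
$T{\left(d \right)} = -78 + d$ ($T{\left(d \right)} = d - 78 = -78 + d$)
$x = -78$
$\left(x + T{\left(2^{2} \right)}\right) + 260 = \left(-78 - \left(78 - 2^{2}\right)\right) + 260 = \left(-78 + \left(-78 + 4\right)\right) + 260 = \left(-78 - 74\right) + 260 = -152 + 260 = 108$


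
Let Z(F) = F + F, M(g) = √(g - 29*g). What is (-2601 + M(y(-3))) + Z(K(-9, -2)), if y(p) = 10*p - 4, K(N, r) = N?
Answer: -2619 + 2*√238 ≈ -2588.1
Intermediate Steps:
y(p) = -4 + 10*p
M(g) = 2*√7*√(-g) (M(g) = √(-28*g) = 2*√7*√(-g))
Z(F) = 2*F
(-2601 + M(y(-3))) + Z(K(-9, -2)) = (-2601 + 2*√7*√(-(-4 + 10*(-3)))) + 2*(-9) = (-2601 + 2*√7*√(-(-4 - 30))) - 18 = (-2601 + 2*√7*√(-1*(-34))) - 18 = (-2601 + 2*√7*√34) - 18 = (-2601 + 2*√238) - 18 = -2619 + 2*√238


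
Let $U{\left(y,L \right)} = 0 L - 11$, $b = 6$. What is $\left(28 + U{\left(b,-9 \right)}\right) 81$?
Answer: $1377$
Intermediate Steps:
$U{\left(y,L \right)} = -11$ ($U{\left(y,L \right)} = 0 - 11 = -11$)
$\left(28 + U{\left(b,-9 \right)}\right) 81 = \left(28 - 11\right) 81 = 17 \cdot 81 = 1377$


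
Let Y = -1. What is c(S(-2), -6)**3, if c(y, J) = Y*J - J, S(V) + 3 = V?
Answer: 1728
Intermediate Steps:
S(V) = -3 + V
c(y, J) = -2*J (c(y, J) = -J - J = -2*J)
c(S(-2), -6)**3 = (-2*(-6))**3 = 12**3 = 1728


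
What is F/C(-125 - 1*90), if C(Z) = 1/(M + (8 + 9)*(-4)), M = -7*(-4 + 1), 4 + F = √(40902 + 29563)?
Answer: 188 - 47*√70465 ≈ -12288.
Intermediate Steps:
F = -4 + √70465 (F = -4 + √(40902 + 29563) = -4 + √70465 ≈ 261.45)
M = 21 (M = -7*(-3) = 21)
C(Z) = -1/47 (C(Z) = 1/(21 + (8 + 9)*(-4)) = 1/(21 + 17*(-4)) = 1/(21 - 68) = 1/(-47) = -1/47)
F/C(-125 - 1*90) = (-4 + √70465)/(-1/47) = (-4 + √70465)*(-47) = 188 - 47*√70465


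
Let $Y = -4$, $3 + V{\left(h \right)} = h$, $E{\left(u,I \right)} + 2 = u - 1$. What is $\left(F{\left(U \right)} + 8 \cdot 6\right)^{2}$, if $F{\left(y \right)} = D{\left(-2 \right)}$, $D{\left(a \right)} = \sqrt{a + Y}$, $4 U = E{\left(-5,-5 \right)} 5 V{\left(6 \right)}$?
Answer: $\left(48 + i \sqrt{6}\right)^{2} \approx 2298.0 + 235.15 i$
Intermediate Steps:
$E{\left(u,I \right)} = -3 + u$ ($E{\left(u,I \right)} = -2 + \left(u - 1\right) = -2 + \left(-1 + u\right) = -3 + u$)
$V{\left(h \right)} = -3 + h$
$U = -30$ ($U = \frac{\left(-3 - 5\right) 5 \left(-3 + 6\right)}{4} = \frac{\left(-8\right) 5 \cdot 3}{4} = \frac{\left(-40\right) 3}{4} = \frac{1}{4} \left(-120\right) = -30$)
$D{\left(a \right)} = \sqrt{-4 + a}$ ($D{\left(a \right)} = \sqrt{a - 4} = \sqrt{-4 + a}$)
$F{\left(y \right)} = i \sqrt{6}$ ($F{\left(y \right)} = \sqrt{-4 - 2} = \sqrt{-6} = i \sqrt{6}$)
$\left(F{\left(U \right)} + 8 \cdot 6\right)^{2} = \left(i \sqrt{6} + 8 \cdot 6\right)^{2} = \left(i \sqrt{6} + 48\right)^{2} = \left(48 + i \sqrt{6}\right)^{2}$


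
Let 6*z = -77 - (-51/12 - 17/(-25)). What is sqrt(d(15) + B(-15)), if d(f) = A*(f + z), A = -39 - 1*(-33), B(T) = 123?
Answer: sqrt(10643)/10 ≈ 10.316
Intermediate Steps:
A = -6 (A = -39 + 33 = -6)
z = -7343/600 (z = (-77 - (-51/12 - 17/(-25)))/6 = (-77 - (-51*1/12 - 17*(-1/25)))/6 = (-77 - (-17/4 + 17/25))/6 = (-77 - 1*(-357/100))/6 = (-77 + 357/100)/6 = (1/6)*(-7343/100) = -7343/600 ≈ -12.238)
d(f) = 7343/100 - 6*f (d(f) = -6*(f - 7343/600) = -6*(-7343/600 + f) = 7343/100 - 6*f)
sqrt(d(15) + B(-15)) = sqrt((7343/100 - 6*15) + 123) = sqrt((7343/100 - 90) + 123) = sqrt(-1657/100 + 123) = sqrt(10643/100) = sqrt(10643)/10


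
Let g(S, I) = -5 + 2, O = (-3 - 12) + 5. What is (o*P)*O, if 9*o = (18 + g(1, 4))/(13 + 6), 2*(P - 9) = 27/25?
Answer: -159/19 ≈ -8.3684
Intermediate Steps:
O = -10 (O = -15 + 5 = -10)
P = 477/50 (P = 9 + (27/25)/2 = 9 + (27*(1/25))/2 = 9 + (½)*(27/25) = 9 + 27/50 = 477/50 ≈ 9.5400)
g(S, I) = -3
o = 5/57 (o = ((18 - 3)/(13 + 6))/9 = (15/19)/9 = (15*(1/19))/9 = (⅑)*(15/19) = 5/57 ≈ 0.087719)
(o*P)*O = ((5/57)*(477/50))*(-10) = (159/190)*(-10) = -159/19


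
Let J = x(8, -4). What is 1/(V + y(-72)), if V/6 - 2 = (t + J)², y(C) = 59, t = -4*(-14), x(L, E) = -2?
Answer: 1/17567 ≈ 5.6925e-5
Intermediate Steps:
J = -2
t = 56
V = 17508 (V = 12 + 6*(56 - 2)² = 12 + 6*54² = 12 + 6*2916 = 12 + 17496 = 17508)
1/(V + y(-72)) = 1/(17508 + 59) = 1/17567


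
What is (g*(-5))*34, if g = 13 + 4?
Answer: -2890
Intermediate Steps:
g = 17
(g*(-5))*34 = (17*(-5))*34 = -85*34 = -2890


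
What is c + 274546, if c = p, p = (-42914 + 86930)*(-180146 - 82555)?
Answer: -11562772670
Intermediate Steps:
p = -11563047216 (p = 44016*(-262701) = -11563047216)
c = -11563047216
c + 274546 = -11563047216 + 274546 = -11562772670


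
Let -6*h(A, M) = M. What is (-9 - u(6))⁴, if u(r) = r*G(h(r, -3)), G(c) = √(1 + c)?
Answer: 35721 + 14580*√6 ≈ 71435.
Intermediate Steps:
h(A, M) = -M/6
u(r) = r*√6/2 (u(r) = r*√(1 - ⅙*(-3)) = r*√(1 + ½) = r*√(3/2) = r*(√6/2) = r*√6/2)
(-9 - u(6))⁴ = (-9 - 6*√6/2)⁴ = (-9 - 3*√6)⁴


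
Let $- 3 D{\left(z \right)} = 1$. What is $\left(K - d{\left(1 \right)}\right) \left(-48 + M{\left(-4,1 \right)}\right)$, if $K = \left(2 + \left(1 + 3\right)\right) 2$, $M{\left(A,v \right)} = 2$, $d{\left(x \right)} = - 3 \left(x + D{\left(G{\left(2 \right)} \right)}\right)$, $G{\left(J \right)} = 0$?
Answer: $-644$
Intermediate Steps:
$D{\left(z \right)} = - \frac{1}{3}$ ($D{\left(z \right)} = \left(- \frac{1}{3}\right) 1 = - \frac{1}{3}$)
$d{\left(x \right)} = 1 - 3 x$ ($d{\left(x \right)} = - 3 \left(x - \frac{1}{3}\right) = - 3 \left(- \frac{1}{3} + x\right) = 1 - 3 x$)
$K = 12$ ($K = \left(2 + 4\right) 2 = 6 \cdot 2 = 12$)
$\left(K - d{\left(1 \right)}\right) \left(-48 + M{\left(-4,1 \right)}\right) = \left(12 - \left(1 - 3\right)\right) \left(-48 + 2\right) = \left(12 - \left(1 - 3\right)\right) \left(-46\right) = \left(12 - -2\right) \left(-46\right) = \left(12 + 2\right) \left(-46\right) = 14 \left(-46\right) = -644$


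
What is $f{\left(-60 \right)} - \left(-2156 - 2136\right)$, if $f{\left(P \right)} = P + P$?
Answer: $4172$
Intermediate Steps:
$f{\left(P \right)} = 2 P$
$f{\left(-60 \right)} - \left(-2156 - 2136\right) = 2 \left(-60\right) - \left(-2156 - 2136\right) = -120 - -4292 = -120 + 4292 = 4172$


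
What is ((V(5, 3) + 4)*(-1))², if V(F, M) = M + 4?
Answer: 121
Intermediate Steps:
V(F, M) = 4 + M
((V(5, 3) + 4)*(-1))² = (((4 + 3) + 4)*(-1))² = ((7 + 4)*(-1))² = (11*(-1))² = (-11)² = 121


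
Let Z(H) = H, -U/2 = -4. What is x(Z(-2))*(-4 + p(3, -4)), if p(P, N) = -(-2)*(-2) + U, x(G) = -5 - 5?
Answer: 0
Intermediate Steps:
U = 8 (U = -2*(-4) = 8)
x(G) = -10
p(P, N) = 4 (p(P, N) = -(-2)*(-2) + 8 = -1*4 + 8 = -4 + 8 = 4)
x(Z(-2))*(-4 + p(3, -4)) = -10*(-4 + 4) = -10*0 = 0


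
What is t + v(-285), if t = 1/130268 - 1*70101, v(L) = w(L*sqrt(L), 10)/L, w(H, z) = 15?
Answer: -173506554541/2475092 ≈ -70101.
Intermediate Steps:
v(L) = 15/L
t = -9131917067/130268 (t = 1/130268 - 70101 = -9131917067/130268 ≈ -70101.)
t + v(-285) = -9131917067/130268 + 15/(-285) = -9131917067/130268 + 15*(-1/285) = -9131917067/130268 - 1/19 = -173506554541/2475092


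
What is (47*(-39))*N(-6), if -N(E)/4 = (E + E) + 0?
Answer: -87984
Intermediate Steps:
N(E) = -8*E (N(E) = -4*((E + E) + 0) = -4*(2*E + 0) = -8*E)
(47*(-39))*N(-6) = (47*(-39))*(-8*(-6)) = -1833*48 = -87984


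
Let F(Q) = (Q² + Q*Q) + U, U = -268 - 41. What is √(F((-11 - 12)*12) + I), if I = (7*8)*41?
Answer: √154339 ≈ 392.86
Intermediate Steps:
U = -309
F(Q) = -309 + 2*Q² (F(Q) = (Q² + Q*Q) - 309 = (Q² + Q²) - 309 = 2*Q² - 309 = -309 + 2*Q²)
I = 2296 (I = 56*41 = 2296)
√(F((-11 - 12)*12) + I) = √((-309 + 2*((-11 - 12)*12)²) + 2296) = √((-309 + 2*(-23*12)²) + 2296) = √((-309 + 2*(-276)²) + 2296) = √((-309 + 2*76176) + 2296) = √((-309 + 152352) + 2296) = √(152043 + 2296) = √154339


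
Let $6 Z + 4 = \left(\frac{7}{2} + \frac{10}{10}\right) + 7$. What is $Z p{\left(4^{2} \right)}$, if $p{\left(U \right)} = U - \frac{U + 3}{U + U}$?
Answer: $\frac{2465}{128} \approx 19.258$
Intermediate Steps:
$Z = \frac{5}{4}$ ($Z = - \frac{2}{3} + \frac{\left(\frac{7}{2} + \frac{10}{10}\right) + 7}{6} = - \frac{2}{3} + \frac{\left(7 \cdot \frac{1}{2} + 10 \cdot \frac{1}{10}\right) + 7}{6} = - \frac{2}{3} + \frac{\left(\frac{7}{2} + 1\right) + 7}{6} = - \frac{2}{3} + \frac{\frac{9}{2} + 7}{6} = - \frac{2}{3} + \frac{1}{6} \cdot \frac{23}{2} = - \frac{2}{3} + \frac{23}{12} = \frac{5}{4} \approx 1.25$)
$p{\left(U \right)} = U - \frac{3 + U}{2 U}$
$Z p{\left(4^{2} \right)} = \frac{5 \left(- \frac{1}{2} + 4^{2} - \frac{3}{2 \cdot 4^{2}}\right)}{4} = \frac{5 \left(- \frac{1}{2} + 16 - \frac{3}{2 \cdot 16}\right)}{4} = \frac{5 \left(- \frac{1}{2} + 16 - \frac{3}{32}\right)}{4} = \frac{5}{4} \cdot \frac{493}{32} = \frac{2465}{128}$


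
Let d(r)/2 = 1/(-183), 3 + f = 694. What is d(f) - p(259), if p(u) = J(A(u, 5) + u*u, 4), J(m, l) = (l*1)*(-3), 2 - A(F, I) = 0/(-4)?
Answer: 2194/183 ≈ 11.989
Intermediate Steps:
f = 691 (f = -3 + 694 = 691)
d(r) = -2/183 (d(r) = 2/(-183) = 2*(-1/183) = -2/183)
A(F, I) = 2 (A(F, I) = 2 - 0/(-4) = 2 - 0*(-1)/4 = 2 - 1*0 = 2 + 0 = 2)
J(m, l) = -3*l (J(m, l) = l*(-3) = -3*l)
p(u) = -12 (p(u) = -3*4 = -12)
d(f) - p(259) = -2/183 - 1*(-12) = -2/183 + 12 = 2194/183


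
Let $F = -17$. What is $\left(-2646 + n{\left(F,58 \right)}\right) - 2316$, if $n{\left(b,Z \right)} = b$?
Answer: $-4979$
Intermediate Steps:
$\left(-2646 + n{\left(F,58 \right)}\right) - 2316 = \left(-2646 - 17\right) - 2316 = -2663 - 2316 = -4979$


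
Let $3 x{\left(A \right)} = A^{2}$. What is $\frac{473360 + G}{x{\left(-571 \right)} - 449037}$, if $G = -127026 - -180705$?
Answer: $- \frac{1581117}{1021070} \approx -1.5485$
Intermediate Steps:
$G = 53679$ ($G = -127026 + 180705 = 53679$)
$x{\left(A \right)} = \frac{A^{2}}{3}$
$\frac{473360 + G}{x{\left(-571 \right)} - 449037} = \frac{473360 + 53679}{\frac{\left(-571\right)^{2}}{3} - 449037} = \frac{527039}{\frac{1}{3} \cdot 326041 - 449037} = \frac{527039}{\frac{326041}{3} - 449037} = \frac{527039}{- \frac{1021070}{3}} = 527039 \left(- \frac{3}{1021070}\right) = - \frac{1581117}{1021070}$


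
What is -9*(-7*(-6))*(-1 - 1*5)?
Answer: 2268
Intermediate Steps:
-9*(-7*(-6))*(-1 - 1*5) = -378*(-1 - 5) = -378*(-6) = -9*(-252) = 2268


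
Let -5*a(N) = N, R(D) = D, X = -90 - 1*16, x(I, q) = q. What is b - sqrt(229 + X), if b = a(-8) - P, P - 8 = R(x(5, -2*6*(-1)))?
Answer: -92/5 - sqrt(123) ≈ -29.491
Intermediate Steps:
X = -106 (X = -90 - 16 = -106)
a(N) = -N/5
P = 20 (P = 8 - 2*6*(-1) = 8 - 12*(-1) = 8 + 12 = 20)
b = -92/5 (b = -1/5*(-8) - 1*20 = 8/5 - 20 = -92/5 ≈ -18.400)
b - sqrt(229 + X) = -92/5 - sqrt(229 - 106) = -92/5 - sqrt(123)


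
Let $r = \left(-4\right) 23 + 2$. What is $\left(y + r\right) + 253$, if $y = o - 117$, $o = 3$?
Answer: $49$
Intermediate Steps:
$y = -114$ ($y = 3 - 117 = -114$)
$r = -90$ ($r = -92 + 2 = -90$)
$\left(y + r\right) + 253 = \left(-114 - 90\right) + 253 = -204 + 253 = 49$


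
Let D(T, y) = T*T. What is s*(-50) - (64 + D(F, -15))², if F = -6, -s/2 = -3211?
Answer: -331100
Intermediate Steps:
s = 6422 (s = -2*(-3211) = 6422)
D(T, y) = T²
s*(-50) - (64 + D(F, -15))² = 6422*(-50) - (64 + (-6)²)² = -321100 - (64 + 36)² = -321100 - 1*100² = -321100 - 1*10000 = -321100 - 10000 = -331100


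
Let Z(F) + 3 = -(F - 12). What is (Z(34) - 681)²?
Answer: 498436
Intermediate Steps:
Z(F) = 9 - F (Z(F) = -3 - (F - 12) = -3 - (-12 + F) = -3 + (12 - F) = 9 - F)
(Z(34) - 681)² = ((9 - 1*34) - 681)² = ((9 - 34) - 681)² = (-25 - 681)² = (-706)² = 498436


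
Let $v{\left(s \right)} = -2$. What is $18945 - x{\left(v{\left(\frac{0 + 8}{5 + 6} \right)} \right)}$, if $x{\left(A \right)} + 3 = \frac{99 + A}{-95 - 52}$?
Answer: $\frac{2785453}{147} \approx 18949.0$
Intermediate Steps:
$x{\left(A \right)} = - \frac{180}{49} - \frac{A}{147}$ ($x{\left(A \right)} = -3 + \frac{99 + A}{-95 - 52} = -3 + \frac{99 + A}{-147} = -3 + \left(99 + A\right) \left(- \frac{1}{147}\right) = -3 - \left(\frac{33}{49} + \frac{A}{147}\right) = - \frac{180}{49} - \frac{A}{147}$)
$18945 - x{\left(v{\left(\frac{0 + 8}{5 + 6} \right)} \right)} = 18945 - \left(- \frac{180}{49} - - \frac{2}{147}\right) = 18945 - \left(- \frac{180}{49} + \frac{2}{147}\right) = 18945 - - \frac{538}{147} = 18945 + \frac{538}{147} = \frac{2785453}{147}$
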